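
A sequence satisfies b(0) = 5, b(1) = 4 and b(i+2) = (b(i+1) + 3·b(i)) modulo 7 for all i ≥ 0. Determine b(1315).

6

We have b(0) = 5,  b(1) = 4,  b(2) = 5,  b(3) = 3,  b(4) = 4,  b(5) = 6,  b(6) = 4,  b(7) = 1,  b(8) = 6,  b(9) = 2,  b(10) = 6,  b(11) = 5,  b(12) = 2,  b(13) = 3,  b(14) = 2,  b(15) = 4,  b(16) = 3,  b(17) = 1,  b(18) = 3,  b(19) = 6,  b(20) = 1,  b(21) = 5,  b(22) = 1,  b(23) = 2,  b(24) = 5,  b(25) = 4.
Since (b(24), b(25)) = (b(0), b(1)) = (5, 4) (two consecutive terms determine the rest), the sequence is periodic with period 24.
So b(1315) = b(0 + ((1315-0) mod 24)) = b(19) = 6.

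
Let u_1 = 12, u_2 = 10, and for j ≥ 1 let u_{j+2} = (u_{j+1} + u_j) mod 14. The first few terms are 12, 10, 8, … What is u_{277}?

u_1 = 12; u_2 = 10; u_3 = 8; u_4 = 4; u_5 = 12; u_6 = 2; u_7 = 0; u_8 = 2; u_9 = 2; u_{10} = 4; u_{11} = 6; u_{12} = 10; u_{13} = 2; u_{14} = 12; u_{15} = 0; u_{16} = 12; u_{17} = 12; u_{18} = 10.
The sequence repeats with period 16.
So u_{277} = u_{1 + ((277-1) mod 16)} = u_5 = 12.

12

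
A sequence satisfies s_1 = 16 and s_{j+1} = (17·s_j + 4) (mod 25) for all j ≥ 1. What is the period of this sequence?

Listing terms: s_1 = 16, s_2 = 1, s_3 = 21, s_4 = 11, s_5 = 16.
The sequence repeats with period 4.

4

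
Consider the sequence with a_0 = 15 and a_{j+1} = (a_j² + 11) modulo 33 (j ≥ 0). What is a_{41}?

We have a_0 = 15,  a_1 = 5,  a_2 = 3,  a_3 = 20,  a_4 = 15.
The sequence repeats with period 4.
So a_{41} = a_{0 + ((41-0) mod 4)} = a_1 = 5.

5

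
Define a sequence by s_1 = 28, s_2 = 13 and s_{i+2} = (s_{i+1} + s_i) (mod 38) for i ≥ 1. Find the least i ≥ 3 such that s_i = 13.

8

Computing terms: s_1 = 28; s_2 = 13; s_3 = 3; s_4 = 16; s_5 = 19; s_6 = 35; s_7 = 16; s_8 = 13; s_9 = 29; s_{10} = 4; s_{11} = 33; s_{12} = 37; s_{13} = 32; s_{14} = 31; s_{15} = 25; s_{16} = 18; s_{17} = 5; s_{18} = 23; s_{19} = 28; s_{20} = 13.
The sequence repeats with period 18.
The value 13 first appears (with i ≥ 3) at s_8.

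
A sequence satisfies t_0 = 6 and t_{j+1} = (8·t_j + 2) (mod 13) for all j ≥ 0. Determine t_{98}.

Listing terms: t_0 = 6,  t_1 = 11,  t_2 = 12,  t_3 = 7,  t_4 = 6.
The sequence repeats with period 4.
So t_{98} = t_{0 + ((98-0) mod 4)} = t_2 = 12.

12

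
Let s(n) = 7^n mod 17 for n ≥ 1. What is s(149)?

Listing terms: s(1) = 7; s(2) = 15; s(3) = 3; s(4) = 4; s(5) = 11; s(6) = 9; s(7) = 12; s(8) = 16; s(9) = 10; s(10) = 2; s(11) = 14; s(12) = 13; s(13) = 6; s(14) = 8; s(15) = 5; s(16) = 1; s(17) = 7.
Since s(17) = s(1) = 7, the sequence is periodic with period 16.
(149 - 1) mod 16 = 4, so s(149) = s(5) = 11.

11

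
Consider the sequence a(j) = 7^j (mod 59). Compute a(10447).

21

a(0) = 1; a(1) = 7; a(2) = 49; a(3) = 48; a(4) = 41; a(5) = 51; a(6) = 3; a(7) = 21; a(8) = 29; a(9) = 26; a(10) = 5; a(11) = 35; a(12) = 9; a(13) = 4; a(14) = 28; a(15) = 19; a(16) = 15; a(17) = 46; a(18) = 27; a(19) = 12; a(20) = 25; a(21) = 57; a(22) = 45; a(23) = 20; a(24) = 22; a(25) = 36; a(26) = 16; a(27) = 53; a(28) = 17; a(29) = 1.
Since a(29) = a(0) = 1, the sequence is periodic with period 29.
(10447 - 0) mod 29 = 7, so a(10447) = a(7) = 21.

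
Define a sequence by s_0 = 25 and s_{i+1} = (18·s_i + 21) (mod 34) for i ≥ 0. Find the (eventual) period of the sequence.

Computing terms: s_0 = 25; s_1 = 29; s_2 = 33; s_3 = 3; s_4 = 7; s_5 = 11; s_6 = 15; s_7 = 19; s_8 = 23; s_9 = 27; s_{10} = 31; s_{11} = 1; s_{12} = 5; s_{13} = 9; s_{14} = 13; s_{15} = 17; s_{16} = 21; s_{17} = 25.
Since s_{17} = s_0 = 25, the sequence is periodic with period 17.

17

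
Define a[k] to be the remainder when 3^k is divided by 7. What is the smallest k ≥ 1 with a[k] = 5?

We have a[0] = 1; a[1] = 3; a[2] = 2; a[3] = 6; a[4] = 4; a[5] = 5; a[6] = 1.
The sequence repeats with period 6.
The value 5 first appears (with k ≥ 1) at a[5].

5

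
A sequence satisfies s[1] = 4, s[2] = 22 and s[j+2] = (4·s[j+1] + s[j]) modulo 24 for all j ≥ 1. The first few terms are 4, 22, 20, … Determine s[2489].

4

Listing terms: s[1] = 4, s[2] = 22, s[3] = 20, s[4] = 6, s[5] = 20, s[6] = 14, s[7] = 4, s[8] = 6, s[9] = 4, s[10] = 22.
Since (s[9], s[10]) = (s[1], s[2]) = (4, 22) (two consecutive terms determine the rest), the sequence is periodic with period 8.
(2489 - 1) mod 8 = 0, so s[2489] = s[1] = 4.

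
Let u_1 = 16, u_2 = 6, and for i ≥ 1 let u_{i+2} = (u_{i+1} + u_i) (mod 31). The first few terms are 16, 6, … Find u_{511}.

u_1 = 16, u_2 = 6, u_3 = 22, u_4 = 28, u_5 = 19, u_6 = 16, u_7 = 4, u_8 = 20, u_9 = 24, u_{10} = 13, u_{11} = 6, u_{12} = 19, u_{13} = 25, u_{14} = 13, u_{15} = 7, u_{16} = 20, u_{17} = 27, u_{18} = 16, u_{19} = 12, u_{20} = 28, u_{21} = 9, u_{22} = 6, u_{23} = 15, u_{24} = 21, u_{25} = 5, u_{26} = 26, u_{27} = 0, u_{28} = 26, u_{29} = 26, u_{30} = 21, u_{31} = 16, u_{32} = 6.
Since (u_{31}, u_{32}) = (u_1, u_2) = (16, 6) (two consecutive terms determine the rest), the sequence is periodic with period 30.
So u_{511} = u_{1 + ((511-1) mod 30)} = u_1 = 16.

16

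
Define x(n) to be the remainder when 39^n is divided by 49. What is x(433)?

Listing terms: x(0) = 1, x(1) = 39, x(2) = 2, x(3) = 29, x(4) = 4, x(5) = 9, x(6) = 8, x(7) = 18, x(8) = 16, x(9) = 36, x(10) = 32, x(11) = 23, x(12) = 15, x(13) = 46, x(14) = 30, x(15) = 43, x(16) = 11, x(17) = 37, x(18) = 22, x(19) = 25, x(20) = 44, x(21) = 1.
Since x(21) = x(0) = 1, the sequence is periodic with period 21.
(433 - 0) mod 21 = 13, so x(433) = x(13) = 46.

46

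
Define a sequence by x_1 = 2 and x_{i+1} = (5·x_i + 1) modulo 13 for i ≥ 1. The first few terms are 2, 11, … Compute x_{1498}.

11

Listing terms: x_1 = 2,  x_2 = 11,  x_3 = 4,  x_4 = 8,  x_5 = 2.
The sequence repeats with period 4.
So x_{1498} = x_{1 + ((1498-1) mod 4)} = x_2 = 11.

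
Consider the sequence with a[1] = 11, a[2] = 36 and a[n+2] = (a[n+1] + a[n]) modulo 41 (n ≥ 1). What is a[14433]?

We have a[1] = 11; a[2] = 36; a[3] = 6; a[4] = 1; a[5] = 7; a[6] = 8; a[7] = 15; a[8] = 23; a[9] = 38; a[10] = 20; a[11] = 17; a[12] = 37; a[13] = 13; a[14] = 9; a[15] = 22; a[16] = 31; a[17] = 12; a[18] = 2; a[19] = 14; a[20] = 16; a[21] = 30; a[22] = 5; a[23] = 35; a[24] = 40; a[25] = 34; a[26] = 33; a[27] = 26; a[28] = 18; a[29] = 3; a[30] = 21; a[31] = 24; a[32] = 4; a[33] = 28; a[34] = 32; a[35] = 19; a[36] = 10; a[37] = 29; a[38] = 39; a[39] = 27; a[40] = 25; a[41] = 11; a[42] = 36.
The sequence repeats with period 40.
So a[14433] = a[1 + ((14433-1) mod 40)] = a[33] = 28.

28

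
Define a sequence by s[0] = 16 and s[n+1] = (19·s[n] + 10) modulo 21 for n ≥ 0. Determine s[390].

16

s[0] = 16; s[1] = 20; s[2] = 12; s[3] = 7; s[4] = 17; s[5] = 18; s[6] = 16.
Since s[6] = s[0] = 16, the sequence is periodic with period 6.
So s[390] = s[0 + ((390-0) mod 6)] = s[0] = 16.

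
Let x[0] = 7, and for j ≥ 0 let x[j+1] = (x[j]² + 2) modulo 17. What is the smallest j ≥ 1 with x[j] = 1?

5

x[0] = 7; x[1] = 0; x[2] = 2; x[3] = 6; x[4] = 4; x[5] = 1; x[6] = 3; x[7] = 11; x[8] = 4.
Since x[8] = x[4] = 4, the sequence is eventually periodic: after a pre-period of length 4 it cycles with period 4.
The value 1 first appears (with j ≥ 1) at x[5].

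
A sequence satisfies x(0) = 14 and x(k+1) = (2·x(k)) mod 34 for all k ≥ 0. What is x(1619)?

Listing terms: x(0) = 14,  x(1) = 28,  x(2) = 22,  x(3) = 10,  x(4) = 20,  x(5) = 6,  x(6) = 12,  x(7) = 24,  x(8) = 14.
Since x(8) = x(0) = 14, the sequence is periodic with period 8.
So x(1619) = x(0 + ((1619-0) mod 8)) = x(3) = 10.

10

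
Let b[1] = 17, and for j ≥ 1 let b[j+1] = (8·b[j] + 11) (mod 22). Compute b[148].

1

Computing terms: b[1] = 17; b[2] = 15; b[3] = 21; b[4] = 3; b[5] = 13; b[6] = 5; b[7] = 7; b[8] = 1; b[9] = 19; b[10] = 9; b[11] = 17.
The sequence repeats with period 10.
So b[148] = b[1 + ((148-1) mod 10)] = b[8] = 1.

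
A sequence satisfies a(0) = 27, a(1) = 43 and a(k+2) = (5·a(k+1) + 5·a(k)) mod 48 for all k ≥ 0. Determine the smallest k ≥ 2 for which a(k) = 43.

22

We have a(0) = 27, a(1) = 43, a(2) = 14, a(3) = 45, a(4) = 7, a(5) = 20, a(6) = 39, a(7) = 7, a(8) = 38, a(9) = 33, a(10) = 19, a(11) = 20, a(12) = 3, a(13) = 19, a(14) = 14, a(15) = 21, a(16) = 31, a(17) = 20, a(18) = 15, a(19) = 31, a(20) = 38, a(21) = 9, a(22) = 43, a(23) = 20, a(24) = 27, a(25) = 43.
The sequence repeats with period 24.
The value 43 first appears (with k ≥ 2) at a(22).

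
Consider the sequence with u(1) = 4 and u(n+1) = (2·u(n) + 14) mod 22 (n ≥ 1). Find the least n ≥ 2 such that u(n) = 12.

We have u(1) = 4; u(2) = 0; u(3) = 14; u(4) = 20; u(5) = 10; u(6) = 12; u(7) = 16; u(8) = 2; u(9) = 18; u(10) = 6; u(11) = 4.
Since u(11) = u(1) = 4, the sequence is periodic with period 10.
The value 12 first appears (with n ≥ 2) at u(6).

6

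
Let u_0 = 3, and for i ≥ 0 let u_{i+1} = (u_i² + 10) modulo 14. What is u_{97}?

5

Listing terms: u_0 = 3,  u_1 = 5,  u_2 = 7,  u_3 = 3.
The sequence repeats with period 3.
(97 - 0) mod 3 = 1, so u_{97} = u_1 = 5.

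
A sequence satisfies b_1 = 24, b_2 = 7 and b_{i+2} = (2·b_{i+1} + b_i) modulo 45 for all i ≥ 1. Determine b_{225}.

Computing terms: b_1 = 24, b_2 = 7, b_3 = 38, b_4 = 38, b_5 = 24, b_6 = 41, b_7 = 16, b_8 = 28, b_9 = 27, b_{10} = 37, b_{11} = 11, b_{12} = 14, b_{13} = 39, b_{14} = 2, b_{15} = 43, b_{16} = 43, b_{17} = 39, b_{18} = 31, b_{19} = 11, b_{20} = 8, b_{21} = 27, b_{22} = 17, b_{23} = 16, b_{24} = 4, b_{25} = 24, b_{26} = 7.
The sequence repeats with period 24.
(225 - 1) mod 24 = 8, so b_{225} = b_9 = 27.

27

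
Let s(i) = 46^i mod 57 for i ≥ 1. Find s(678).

1

Computing terms: s(1) = 46; s(2) = 7; s(3) = 37; s(4) = 49; s(5) = 31; s(6) = 1; s(7) = 46.
Since s(7) = s(1) = 46, the sequence is periodic with period 6.
So s(678) = s(1 + ((678-1) mod 6)) = s(6) = 1.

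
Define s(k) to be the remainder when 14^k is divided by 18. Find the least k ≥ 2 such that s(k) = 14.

Listing terms: s(1) = 14,  s(2) = 16,  s(3) = 8,  s(4) = 4,  s(5) = 2,  s(6) = 10,  s(7) = 14.
Since s(7) = s(1) = 14, the sequence is periodic with period 6.
The value 14 next appears (with k ≥ 2) at s(7).

7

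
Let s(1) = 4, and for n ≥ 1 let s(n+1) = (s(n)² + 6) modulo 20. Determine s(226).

6

Listing terms: s(1) = 4; s(2) = 2; s(3) = 10; s(4) = 6; s(5) = 2.
Since s(5) = s(2) = 2, the sequence is eventually periodic: after a pre-period of length 1 it cycles with period 3.
For n ≥ 2, s(n) depends only on (n - 2) mod 3. (226 - 2) mod 3 = 2, so s(226) = s(4) = 6.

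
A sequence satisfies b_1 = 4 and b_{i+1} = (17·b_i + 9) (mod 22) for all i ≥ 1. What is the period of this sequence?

10

Listing terms: b_1 = 4, b_2 = 11, b_3 = 20, b_4 = 19, b_5 = 2, b_6 = 21, b_7 = 14, b_8 = 5, b_9 = 6, b_{10} = 1, b_{11} = 4.
The sequence repeats with period 10.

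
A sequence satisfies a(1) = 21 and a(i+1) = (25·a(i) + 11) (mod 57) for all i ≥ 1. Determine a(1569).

16

a(1) = 21, a(2) = 23, a(3) = 16, a(4) = 12, a(5) = 26, a(6) = 34, a(7) = 6, a(8) = 47, a(9) = 46, a(10) = 21.
The sequence repeats with period 9.
So a(1569) = a(1 + ((1569-1) mod 9)) = a(3) = 16.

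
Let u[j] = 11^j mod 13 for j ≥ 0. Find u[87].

5

u[0] = 1,  u[1] = 11,  u[2] = 4,  u[3] = 5,  u[4] = 3,  u[5] = 7,  u[6] = 12,  u[7] = 2,  u[8] = 9,  u[9] = 8,  u[10] = 10,  u[11] = 6,  u[12] = 1.
The sequence repeats with period 12.
(87 - 0) mod 12 = 3, so u[87] = u[3] = 5.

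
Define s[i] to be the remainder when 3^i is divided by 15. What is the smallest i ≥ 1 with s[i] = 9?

We have s[0] = 1,  s[1] = 3,  s[2] = 9,  s[3] = 12,  s[4] = 6,  s[5] = 3.
Since s[5] = s[1] = 3, the sequence is eventually periodic: after a pre-period of length 1 it cycles with period 4.
The value 9 first appears (with i ≥ 1) at s[2].

2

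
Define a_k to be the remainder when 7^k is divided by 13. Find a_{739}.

a_0 = 1; a_1 = 7; a_2 = 10; a_3 = 5; a_4 = 9; a_5 = 11; a_6 = 12; a_7 = 6; a_8 = 3; a_9 = 8; a_{10} = 4; a_{11} = 2; a_{12} = 1.
The sequence repeats with period 12.
(739 - 0) mod 12 = 7, so a_{739} = a_7 = 6.

6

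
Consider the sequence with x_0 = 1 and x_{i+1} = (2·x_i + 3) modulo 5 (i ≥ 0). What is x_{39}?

4

x_0 = 1; x_1 = 0; x_2 = 3; x_3 = 4; x_4 = 1.
Since x_4 = x_0 = 1, the sequence is periodic with period 4.
(39 - 0) mod 4 = 3, so x_{39} = x_3 = 4.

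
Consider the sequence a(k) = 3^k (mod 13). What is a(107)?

Listing terms: a(0) = 1,  a(1) = 3,  a(2) = 9,  a(3) = 1.
The sequence repeats with period 3.
So a(107) = a(0 + ((107-0) mod 3)) = a(2) = 9.

9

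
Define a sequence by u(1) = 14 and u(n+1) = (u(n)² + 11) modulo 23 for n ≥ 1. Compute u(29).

1

Listing terms: u(1) = 14, u(2) = 0, u(3) = 11, u(4) = 17, u(5) = 1, u(6) = 12, u(7) = 17.
Since u(7) = u(4) = 17, the sequence is eventually periodic: after a pre-period of length 3 it cycles with period 3.
For n ≥ 4, u(n) depends only on (n - 4) mod 3. (29 - 4) mod 3 = 1, so u(29) = u(5) = 1.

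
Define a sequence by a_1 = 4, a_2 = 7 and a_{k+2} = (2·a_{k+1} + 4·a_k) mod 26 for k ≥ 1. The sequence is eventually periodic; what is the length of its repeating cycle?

42

We have a_1 = 4, a_2 = 7, a_3 = 4, a_4 = 10, a_5 = 10, a_6 = 8, a_7 = 4, a_8 = 14, a_9 = 18, a_{10} = 14, a_{11} = 22, a_{12} = 22, a_{13} = 2, a_{14} = 14, a_{15} = 10, a_{16} = 24, a_{17} = 10, a_{18} = 12, a_{19} = 12, a_{20} = 20, a_{21} = 10, a_{22} = 22, a_{23} = 6, a_{24} = 22, a_{25} = 16, a_{26} = 16, a_{27} = 18, a_{28} = 22, a_{29} = 12, a_{30} = 8, a_{31} = 12, a_{32} = 4, a_{33} = 4, a_{34} = 24, a_{35} = 12, a_{36} = 16, a_{37} = 2, a_{38} = 16, a_{39} = 14, a_{40} = 14, a_{41} = 6, a_{42} = 16, a_{43} = 4, a_{44} = 20, a_{45} = 4, a_{46} = 10.
Since (a_{45}, a_{46}) = (a_3, a_4) = (4, 10) (two consecutive terms determine the rest), the sequence is eventually periodic: after a pre-period of length 2 it cycles with period 42.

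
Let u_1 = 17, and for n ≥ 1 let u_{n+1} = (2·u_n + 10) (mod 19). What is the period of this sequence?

18

u_1 = 17,  u_2 = 6,  u_3 = 3,  u_4 = 16,  u_5 = 4,  u_6 = 18,  u_7 = 8,  u_8 = 7,  u_9 = 5,  u_{10} = 1,  u_{11} = 12,  u_{12} = 15,  u_{13} = 2,  u_{14} = 14,  u_{15} = 0,  u_{16} = 10,  u_{17} = 11,  u_{18} = 13,  u_{19} = 17.
Since u_{19} = u_1 = 17, the sequence is periodic with period 18.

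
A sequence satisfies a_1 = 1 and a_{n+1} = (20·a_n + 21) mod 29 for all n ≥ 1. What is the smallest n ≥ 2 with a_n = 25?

6

Computing terms: a_1 = 1, a_2 = 12, a_3 = 0, a_4 = 21, a_5 = 6, a_6 = 25, a_7 = 28, a_8 = 1.
Since a_8 = a_1 = 1, the sequence is periodic with period 7.
The value 25 first appears (with n ≥ 2) at a_6.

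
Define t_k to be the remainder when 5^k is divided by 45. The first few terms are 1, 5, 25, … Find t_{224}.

We have t_0 = 1,  t_1 = 5,  t_2 = 25,  t_3 = 35,  t_4 = 40,  t_5 = 20,  t_6 = 10,  t_7 = 5.
Since t_7 = t_1 = 5, the sequence is eventually periodic: after a pre-period of length 1 it cycles with period 6.
For k ≥ 1, t_k depends only on (k - 1) mod 6. (224 - 1) mod 6 = 1, so t_{224} = t_2 = 25.

25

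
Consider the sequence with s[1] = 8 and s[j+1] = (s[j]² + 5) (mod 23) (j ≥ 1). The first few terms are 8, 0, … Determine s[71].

5

s[1] = 8,  s[2] = 0,  s[3] = 5,  s[4] = 7,  s[5] = 8.
The sequence repeats with period 4.
So s[71] = s[1 + ((71-1) mod 4)] = s[3] = 5.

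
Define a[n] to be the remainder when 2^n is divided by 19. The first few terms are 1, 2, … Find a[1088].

We have a[0] = 1, a[1] = 2, a[2] = 4, a[3] = 8, a[4] = 16, a[5] = 13, a[6] = 7, a[7] = 14, a[8] = 9, a[9] = 18, a[10] = 17, a[11] = 15, a[12] = 11, a[13] = 3, a[14] = 6, a[15] = 12, a[16] = 5, a[17] = 10, a[18] = 1.
Since a[18] = a[0] = 1, the sequence is periodic with period 18.
So a[1088] = a[0 + ((1088-0) mod 18)] = a[8] = 9.

9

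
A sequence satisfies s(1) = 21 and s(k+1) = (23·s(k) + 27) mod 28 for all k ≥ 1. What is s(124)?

s(1) = 21, s(2) = 6, s(3) = 25, s(4) = 14, s(5) = 13, s(6) = 18, s(7) = 21.
Since s(7) = s(1) = 21, the sequence is periodic with period 6.
So s(124) = s(1 + ((124-1) mod 6)) = s(4) = 14.

14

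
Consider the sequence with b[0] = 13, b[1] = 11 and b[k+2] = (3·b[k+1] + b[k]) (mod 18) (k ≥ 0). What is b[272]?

10

Listing terms: b[0] = 13,  b[1] = 11,  b[2] = 10,  b[3] = 5,  b[4] = 7,  b[5] = 8,  b[6] = 13,  b[7] = 11.
The sequence repeats with period 6.
(272 - 0) mod 6 = 2, so b[272] = b[2] = 10.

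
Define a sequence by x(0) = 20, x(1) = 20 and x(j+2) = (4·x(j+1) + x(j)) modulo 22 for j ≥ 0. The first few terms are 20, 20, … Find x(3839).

6

We have x(0) = 20, x(1) = 20, x(2) = 12, x(3) = 2, x(4) = 20, x(5) = 16, x(6) = 18, x(7) = 0, x(8) = 18, x(9) = 6, x(10) = 20, x(11) = 20.
Since (x(10), x(11)) = (x(0), x(1)) = (20, 20) (two consecutive terms determine the rest), the sequence is periodic with period 10.
(3839 - 0) mod 10 = 9, so x(3839) = x(9) = 6.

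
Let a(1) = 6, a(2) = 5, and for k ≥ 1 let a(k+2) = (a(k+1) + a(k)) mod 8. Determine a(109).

6

a(1) = 6,  a(2) = 5,  a(3) = 3,  a(4) = 0,  a(5) = 3,  a(6) = 3,  a(7) = 6,  a(8) = 1,  a(9) = 7,  a(10) = 0,  a(11) = 7,  a(12) = 7,  a(13) = 6,  a(14) = 5.
The sequence repeats with period 12.
So a(109) = a(1 + ((109-1) mod 12)) = a(1) = 6.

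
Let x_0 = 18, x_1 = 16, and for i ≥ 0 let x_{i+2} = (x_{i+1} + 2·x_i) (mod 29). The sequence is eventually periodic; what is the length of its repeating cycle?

x_0 = 18; x_1 = 16; x_2 = 23; x_3 = 26; x_4 = 14; x_5 = 8; x_6 = 7; x_7 = 23; x_8 = 8; x_9 = 25; x_{10} = 12; x_{11} = 4; x_{12} = 28; x_{13} = 7; x_{14} = 5; x_{15} = 19; x_{16} = 0; x_{17} = 9; x_{18} = 9; x_{19} = 27; x_{20} = 16; x_{21} = 12; x_{22} = 15; x_{23} = 10; x_{24} = 11; x_{25} = 2; x_{26} = 24; x_{27} = 28; x_{28} = 18; x_{29} = 16.
The sequence repeats with period 28.

28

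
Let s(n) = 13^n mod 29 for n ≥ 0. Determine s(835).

Listing terms: s(0) = 1,  s(1) = 13,  s(2) = 24,  s(3) = 22,  s(4) = 25,  s(5) = 6,  s(6) = 20,  s(7) = 28,  s(8) = 16,  s(9) = 5,  s(10) = 7,  s(11) = 4,  s(12) = 23,  s(13) = 9,  s(14) = 1.
Since s(14) = s(0) = 1, the sequence is periodic with period 14.
So s(835) = s(0 + ((835-0) mod 14)) = s(9) = 5.

5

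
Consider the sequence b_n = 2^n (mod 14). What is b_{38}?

4

b_0 = 1, b_1 = 2, b_2 = 4, b_3 = 8, b_4 = 2.
Since b_4 = b_1 = 2, the sequence is eventually periodic: after a pre-period of length 1 it cycles with period 3.
For n ≥ 1, b_n depends only on (n - 1) mod 3. (38 - 1) mod 3 = 1, so b_{38} = b_2 = 4.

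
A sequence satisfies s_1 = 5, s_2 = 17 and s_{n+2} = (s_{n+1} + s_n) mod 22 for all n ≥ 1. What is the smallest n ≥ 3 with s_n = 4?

s_1 = 5, s_2 = 17, s_3 = 0, s_4 = 17, s_5 = 17, s_6 = 12, s_7 = 7, s_8 = 19, s_9 = 4, s_{10} = 1, s_{11} = 5, s_{12} = 6, s_{13} = 11, s_{14} = 17, s_{15} = 6, s_{16} = 1, s_{17} = 7, s_{18} = 8, s_{19} = 15, s_{20} = 1, s_{21} = 16, s_{22} = 17, s_{23} = 11, s_{24} = 6, s_{25} = 17, s_{26} = 1, s_{27} = 18, s_{28} = 19, s_{29} = 15, s_{30} = 12, s_{31} = 5, s_{32} = 17.
Since (s_{31}, s_{32}) = (s_1, s_2) = (5, 17) (two consecutive terms determine the rest), the sequence is periodic with period 30.
The value 4 first appears (with n ≥ 3) at s_9.

9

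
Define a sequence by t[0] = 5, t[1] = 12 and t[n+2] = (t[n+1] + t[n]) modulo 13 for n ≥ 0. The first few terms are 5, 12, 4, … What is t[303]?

t[0] = 5,  t[1] = 12,  t[2] = 4,  t[3] = 3,  t[4] = 7,  t[5] = 10,  t[6] = 4,  t[7] = 1,  t[8] = 5,  t[9] = 6,  t[10] = 11,  t[11] = 4,  t[12] = 2,  t[13] = 6,  t[14] = 8,  t[15] = 1,  t[16] = 9,  t[17] = 10,  t[18] = 6,  t[19] = 3,  t[20] = 9,  t[21] = 12,  t[22] = 8,  t[23] = 7,  t[24] = 2,  t[25] = 9,  t[26] = 11,  t[27] = 7,  t[28] = 5,  t[29] = 12.
Since (t[28], t[29]) = (t[0], t[1]) = (5, 12) (two consecutive terms determine the rest), the sequence is periodic with period 28.
(303 - 0) mod 28 = 23, so t[303] = t[23] = 7.

7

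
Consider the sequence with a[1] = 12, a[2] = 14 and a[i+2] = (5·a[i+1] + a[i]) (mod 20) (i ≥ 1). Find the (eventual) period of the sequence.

a[1] = 12,  a[2] = 14,  a[3] = 2,  a[4] = 4,  a[5] = 2,  a[6] = 14,  a[7] = 12,  a[8] = 14.
Since (a[7], a[8]) = (a[1], a[2]) = (12, 14) (two consecutive terms determine the rest), the sequence is periodic with period 6.

6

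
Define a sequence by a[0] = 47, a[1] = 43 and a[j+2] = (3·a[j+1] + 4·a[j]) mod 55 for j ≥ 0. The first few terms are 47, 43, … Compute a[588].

We have a[0] = 47, a[1] = 43, a[2] = 42, a[3] = 23, a[4] = 17, a[5] = 33, a[6] = 2, a[7] = 28, a[8] = 37, a[9] = 3, a[10] = 47, a[11] = 43.
The sequence repeats with period 10.
So a[588] = a[0 + ((588-0) mod 10)] = a[8] = 37.

37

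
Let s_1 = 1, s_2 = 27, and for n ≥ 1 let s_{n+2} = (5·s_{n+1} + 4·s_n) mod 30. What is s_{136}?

s_1 = 1; s_2 = 27; s_3 = 19; s_4 = 23; s_5 = 11; s_6 = 27; s_7 = 29; s_8 = 13; s_9 = 1; s_{10} = 27.
Since (s_9, s_{10}) = (s_1, s_2) = (1, 27) (two consecutive terms determine the rest), the sequence is periodic with period 8.
(136 - 1) mod 8 = 7, so s_{136} = s_8 = 13.

13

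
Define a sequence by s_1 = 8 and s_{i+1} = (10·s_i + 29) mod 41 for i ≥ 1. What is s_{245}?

We have s_1 = 8, s_2 = 27, s_3 = 12, s_4 = 26, s_5 = 2, s_6 = 8.
The sequence repeats with period 5.
So s_{245} = s_{1 + ((245-1) mod 5)} = s_5 = 2.

2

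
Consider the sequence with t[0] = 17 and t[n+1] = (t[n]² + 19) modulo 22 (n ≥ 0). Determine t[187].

0

Computing terms: t[0] = 17,  t[1] = 0,  t[2] = 19,  t[3] = 6,  t[4] = 11,  t[5] = 8,  t[6] = 17.
Since t[6] = t[0] = 17, the sequence is periodic with period 6.
(187 - 0) mod 6 = 1, so t[187] = t[1] = 0.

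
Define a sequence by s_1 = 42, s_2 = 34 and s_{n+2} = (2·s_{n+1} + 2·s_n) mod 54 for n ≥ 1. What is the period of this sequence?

s_1 = 42; s_2 = 34; s_3 = 44; s_4 = 48; s_5 = 22; s_6 = 32; s_7 = 0; s_8 = 10; s_9 = 20; s_{10} = 6; s_{11} = 52; s_{12} = 8; s_{13} = 12; s_{14} = 40; s_{15} = 50; s_{16} = 18; s_{17} = 28; s_{18} = 38; s_{19} = 24; s_{20} = 16; s_{21} = 26; s_{22} = 30; s_{23} = 4; s_{24} = 14; s_{25} = 36; s_{26} = 46; s_{27} = 2; s_{28} = 42; s_{29} = 34.
Since (s_{28}, s_{29}) = (s_1, s_2) = (42, 34) (two consecutive terms determine the rest), the sequence is periodic with period 27.

27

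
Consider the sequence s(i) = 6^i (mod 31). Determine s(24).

Computing terms: s(1) = 6, s(2) = 5, s(3) = 30, s(4) = 25, s(5) = 26, s(6) = 1, s(7) = 6.
The sequence repeats with period 6.
So s(24) = s(1 + ((24-1) mod 6)) = s(6) = 1.

1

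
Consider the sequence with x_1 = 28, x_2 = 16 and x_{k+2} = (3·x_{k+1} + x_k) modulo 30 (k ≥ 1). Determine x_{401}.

28

x_1 = 28; x_2 = 16; x_3 = 16; x_4 = 4; x_5 = 28; x_6 = 28; x_7 = 22; x_8 = 4; x_9 = 4; x_{10} = 16; x_{11} = 22; x_{12} = 22; x_{13} = 28; x_{14} = 16.
Since (x_{13}, x_{14}) = (x_1, x_2) = (28, 16) (two consecutive terms determine the rest), the sequence is periodic with period 12.
So x_{401} = x_{1 + ((401-1) mod 12)} = x_5 = 28.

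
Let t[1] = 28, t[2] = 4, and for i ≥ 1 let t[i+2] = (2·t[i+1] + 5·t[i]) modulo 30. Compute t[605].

22

Listing terms: t[1] = 28; t[2] = 4; t[3] = 28; t[4] = 16; t[5] = 22; t[6] = 4; t[7] = 28.
Since (t[6], t[7]) = (t[2], t[3]) = (4, 28) (two consecutive terms determine the rest), the sequence is eventually periodic: after a pre-period of length 1 it cycles with period 4.
For i ≥ 2, t[i] depends only on (i - 2) mod 4. (605 - 2) mod 4 = 3, so t[605] = t[5] = 22.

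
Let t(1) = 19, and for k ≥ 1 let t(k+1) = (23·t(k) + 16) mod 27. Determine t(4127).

25

t(1) = 19; t(2) = 21; t(3) = 13; t(4) = 18; t(5) = 25; t(6) = 24; t(7) = 1; t(8) = 12; t(9) = 22; t(10) = 9; t(11) = 7; t(12) = 15; t(13) = 10; t(14) = 3; t(15) = 4; t(16) = 0; t(17) = 16; t(18) = 6; t(19) = 19.
The sequence repeats with period 18.
(4127 - 1) mod 18 = 4, so t(4127) = t(5) = 25.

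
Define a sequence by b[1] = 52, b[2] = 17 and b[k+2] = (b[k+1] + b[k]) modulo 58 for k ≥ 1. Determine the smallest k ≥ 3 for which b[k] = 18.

37

We have b[1] = 52,  b[2] = 17,  b[3] = 11,  b[4] = 28,  b[5] = 39,  b[6] = 9,  b[7] = 48,  b[8] = 57,  b[9] = 47,  b[10] = 46,  b[11] = 35,  b[12] = 23,  b[13] = 0,  b[14] = 23,  b[15] = 23,  b[16] = 46,  b[17] = 11,  b[18] = 57,  b[19] = 10,  b[20] = 9,  b[21] = 19,  b[22] = 28,  b[23] = 47,  b[24] = 17,  b[25] = 6,  b[26] = 23,  b[27] = 29,  b[28] = 52,  b[29] = 23,  b[30] = 17,  b[31] = 40,  b[32] = 57,  b[33] = 39,  b[34] = 38,  b[35] = 19,  b[36] = 57,  b[37] = 18,  b[38] = 17,  b[39] = 35,  b[40] = 52,  b[41] = 29,  b[42] = 23,  b[43] = 52,  b[44] = 17.
The sequence repeats with period 42.
The value 18 first appears (with k ≥ 3) at b[37].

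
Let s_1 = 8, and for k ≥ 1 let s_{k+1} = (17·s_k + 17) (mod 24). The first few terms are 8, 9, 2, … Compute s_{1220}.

3

Computing terms: s_1 = 8, s_2 = 9, s_3 = 2, s_4 = 3, s_5 = 20, s_6 = 21, s_7 = 14, s_8 = 15, s_9 = 8.
The sequence repeats with period 8.
So s_{1220} = s_{1 + ((1220-1) mod 8)} = s_4 = 3.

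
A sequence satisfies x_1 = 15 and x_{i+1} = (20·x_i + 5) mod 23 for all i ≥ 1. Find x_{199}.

15

Computing terms: x_1 = 15,  x_2 = 6,  x_3 = 10,  x_4 = 21,  x_5 = 11,  x_6 = 18,  x_7 = 20,  x_8 = 14,  x_9 = 9,  x_{10} = 1,  x_{11} = 2,  x_{12} = 22,  x_{13} = 8,  x_{14} = 4,  x_{15} = 16,  x_{16} = 3,  x_{17} = 19,  x_{18} = 17,  x_{19} = 0,  x_{20} = 5,  x_{21} = 13,  x_{22} = 12,  x_{23} = 15.
Since x_{23} = x_1 = 15, the sequence is periodic with period 22.
(199 - 1) mod 22 = 0, so x_{199} = x_1 = 15.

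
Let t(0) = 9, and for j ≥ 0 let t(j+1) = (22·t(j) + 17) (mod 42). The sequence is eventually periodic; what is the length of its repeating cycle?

21

We have t(0) = 9,  t(1) = 5,  t(2) = 1,  t(3) = 39,  t(4) = 35,  t(5) = 31,  t(6) = 27,  t(7) = 23,  t(8) = 19,  t(9) = 15,  t(10) = 11,  t(11) = 7,  t(12) = 3,  t(13) = 41,  t(14) = 37,  t(15) = 33,  t(16) = 29,  t(17) = 25,  t(18) = 21,  t(19) = 17,  t(20) = 13,  t(21) = 9.
Since t(21) = t(0) = 9, the sequence is periodic with period 21.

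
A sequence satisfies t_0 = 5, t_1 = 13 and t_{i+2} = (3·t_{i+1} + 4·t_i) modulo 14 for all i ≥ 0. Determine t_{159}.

Computing terms: t_0 = 5; t_1 = 13; t_2 = 3; t_3 = 5; t_4 = 13.
Since (t_3, t_4) = (t_0, t_1) = (5, 13) (two consecutive terms determine the rest), the sequence is periodic with period 3.
(159 - 0) mod 3 = 0, so t_{159} = t_0 = 5.

5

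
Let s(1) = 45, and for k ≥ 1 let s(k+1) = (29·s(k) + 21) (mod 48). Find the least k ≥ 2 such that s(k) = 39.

Listing terms: s(1) = 45; s(2) = 30; s(3) = 27; s(4) = 36; s(5) = 9; s(6) = 42; s(7) = 39; s(8) = 0; s(9) = 21; s(10) = 6; s(11) = 3; s(12) = 12; s(13) = 33; s(14) = 18; s(15) = 15; s(16) = 24; s(17) = 45.
Since s(17) = s(1) = 45, the sequence is periodic with period 16.
The value 39 first appears (with k ≥ 2) at s(7).

7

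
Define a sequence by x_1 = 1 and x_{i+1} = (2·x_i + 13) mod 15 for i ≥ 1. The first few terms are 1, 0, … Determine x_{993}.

We have x_1 = 1; x_2 = 0; x_3 = 13; x_4 = 9; x_5 = 1.
The sequence repeats with period 4.
(993 - 1) mod 4 = 0, so x_{993} = x_1 = 1.

1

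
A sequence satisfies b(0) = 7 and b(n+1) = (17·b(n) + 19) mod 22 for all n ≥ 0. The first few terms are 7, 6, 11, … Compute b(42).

11

b(0) = 7, b(1) = 6, b(2) = 11, b(3) = 8, b(4) = 1, b(5) = 14, b(6) = 15, b(7) = 10, b(8) = 13, b(9) = 20, b(10) = 7.
Since b(10) = b(0) = 7, the sequence is periodic with period 10.
So b(42) = b(0 + ((42-0) mod 10)) = b(2) = 11.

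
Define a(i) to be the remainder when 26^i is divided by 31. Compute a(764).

Listing terms: a(0) = 1, a(1) = 26, a(2) = 25, a(3) = 30, a(4) = 5, a(5) = 6, a(6) = 1.
Since a(6) = a(0) = 1, the sequence is periodic with period 6.
So a(764) = a(0 + ((764-0) mod 6)) = a(2) = 25.

25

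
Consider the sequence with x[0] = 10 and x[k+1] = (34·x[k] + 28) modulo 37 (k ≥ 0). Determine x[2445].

11

We have x[0] = 10, x[1] = 35, x[2] = 34, x[3] = 0, x[4] = 28, x[5] = 18, x[6] = 11, x[7] = 32, x[8] = 6, x[9] = 10.
Since x[9] = x[0] = 10, the sequence is periodic with period 9.
So x[2445] = x[0 + ((2445-0) mod 9)] = x[6] = 11.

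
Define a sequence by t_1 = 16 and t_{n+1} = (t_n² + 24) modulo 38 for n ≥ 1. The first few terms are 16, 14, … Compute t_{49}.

16

Listing terms: t_1 = 16,  t_2 = 14,  t_3 = 30,  t_4 = 12,  t_5 = 16.
Since t_5 = t_1 = 16, the sequence is periodic with period 4.
So t_{49} = t_{1 + ((49-1) mod 4)} = t_1 = 16.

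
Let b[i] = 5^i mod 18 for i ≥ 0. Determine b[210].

1

Listing terms: b[0] = 1, b[1] = 5, b[2] = 7, b[3] = 17, b[4] = 13, b[5] = 11, b[6] = 1.
The sequence repeats with period 6.
So b[210] = b[0 + ((210-0) mod 6)] = b[0] = 1.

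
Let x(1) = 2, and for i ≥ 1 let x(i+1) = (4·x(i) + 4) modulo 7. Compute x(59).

5

x(1) = 2, x(2) = 5, x(3) = 3, x(4) = 2.
Since x(4) = x(1) = 2, the sequence is periodic with period 3.
(59 - 1) mod 3 = 1, so x(59) = x(2) = 5.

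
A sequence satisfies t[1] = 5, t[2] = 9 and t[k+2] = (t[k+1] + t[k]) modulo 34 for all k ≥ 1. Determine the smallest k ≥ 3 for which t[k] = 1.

We have t[1] = 5, t[2] = 9, t[3] = 14, t[4] = 23, t[5] = 3, t[6] = 26, t[7] = 29, t[8] = 21, t[9] = 16, t[10] = 3, t[11] = 19, t[12] = 22, t[13] = 7, t[14] = 29, t[15] = 2, t[16] = 31, t[17] = 33, t[18] = 30, t[19] = 29, t[20] = 25, t[21] = 20, t[22] = 11, t[23] = 31, t[24] = 8, t[25] = 5, t[26] = 13, t[27] = 18, t[28] = 31, t[29] = 15, t[30] = 12, t[31] = 27, t[32] = 5, t[33] = 32, t[34] = 3, t[35] = 1, t[36] = 4, t[37] = 5, t[38] = 9.
The sequence repeats with period 36.
The value 1 first appears (with k ≥ 3) at t[35].

35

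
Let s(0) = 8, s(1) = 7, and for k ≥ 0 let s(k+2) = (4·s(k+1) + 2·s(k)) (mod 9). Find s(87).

We have s(0) = 8,  s(1) = 7,  s(2) = 8,  s(3) = 1,  s(4) = 2,  s(5) = 1,  s(6) = 8,  s(7) = 7.
Since (s(6), s(7)) = (s(0), s(1)) = (8, 7) (two consecutive terms determine the rest), the sequence is periodic with period 6.
So s(87) = s(0 + ((87-0) mod 6)) = s(3) = 1.

1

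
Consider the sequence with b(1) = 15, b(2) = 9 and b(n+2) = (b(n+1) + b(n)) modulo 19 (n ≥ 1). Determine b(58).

Computing terms: b(1) = 15,  b(2) = 9,  b(3) = 5,  b(4) = 14,  b(5) = 0,  b(6) = 14,  b(7) = 14,  b(8) = 9,  b(9) = 4,  b(10) = 13,  b(11) = 17,  b(12) = 11,  b(13) = 9,  b(14) = 1,  b(15) = 10,  b(16) = 11,  b(17) = 2,  b(18) = 13,  b(19) = 15,  b(20) = 9.
Since (b(19), b(20)) = (b(1), b(2)) = (15, 9) (two consecutive terms determine the rest), the sequence is periodic with period 18.
(58 - 1) mod 18 = 3, so b(58) = b(4) = 14.

14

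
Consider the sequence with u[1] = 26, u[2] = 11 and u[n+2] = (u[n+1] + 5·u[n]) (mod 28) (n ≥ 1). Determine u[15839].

5

We have u[1] = 26,  u[2] = 11,  u[3] = 1,  u[4] = 0,  u[5] = 5,  u[6] = 5,  u[7] = 2,  u[8] = 27,  u[9] = 9,  u[10] = 4,  u[11] = 21,  u[12] = 13,  u[13] = 6,  u[14] = 15,  u[15] = 17,  u[16] = 8,  u[17] = 9,  u[18] = 21,  u[19] = 10,  u[20] = 3,  u[21] = 25,  u[22] = 12,  u[23] = 25,  u[24] = 1,  u[25] = 14,  u[26] = 19,  u[27] = 5,  u[28] = 16,  u[29] = 13,  u[30] = 9,  u[31] = 18,  u[32] = 7,  u[33] = 13,  u[34] = 20,  u[35] = 1,  u[36] = 17,  u[37] = 22,  u[38] = 23,  u[39] = 21,  u[40] = 24,  u[41] = 17,  u[42] = 25,  u[43] = 26,  u[44] = 11.
The sequence repeats with period 42.
So u[15839] = u[1 + ((15839-1) mod 42)] = u[5] = 5.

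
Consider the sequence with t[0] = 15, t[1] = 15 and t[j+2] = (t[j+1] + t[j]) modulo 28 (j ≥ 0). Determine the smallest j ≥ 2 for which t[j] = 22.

Computing terms: t[0] = 15,  t[1] = 15,  t[2] = 2,  t[3] = 17,  t[4] = 19,  t[5] = 8,  t[6] = 27,  t[7] = 7,  t[8] = 6,  t[9] = 13,  t[10] = 19,  t[11] = 4,  t[12] = 23,  t[13] = 27,  t[14] = 22,  t[15] = 21,  t[16] = 15,  t[17] = 8,  t[18] = 23,  t[19] = 3,  t[20] = 26,  t[21] = 1,  t[22] = 27,  t[23] = 0,  t[24] = 27,  t[25] = 27,  t[26] = 26,  t[27] = 25,  t[28] = 23,  t[29] = 20,  t[30] = 15,  t[31] = 7,  t[32] = 22,  t[33] = 1,  t[34] = 23,  t[35] = 24,  t[36] = 19,  t[37] = 15,  t[38] = 6,  t[39] = 21,  t[40] = 27,  t[41] = 20,  t[42] = 19,  t[43] = 11,  t[44] = 2,  t[45] = 13,  t[46] = 15,  t[47] = 0,  t[48] = 15,  t[49] = 15.
Since (t[48], t[49]) = (t[0], t[1]) = (15, 15) (two consecutive terms determine the rest), the sequence is periodic with period 48.
The value 22 first appears (with j ≥ 2) at t[14].

14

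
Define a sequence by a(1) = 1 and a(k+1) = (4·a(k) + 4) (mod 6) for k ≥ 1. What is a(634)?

Listing terms: a(1) = 1, a(2) = 2, a(3) = 0, a(4) = 4, a(5) = 2.
Since a(5) = a(2) = 2, the sequence is eventually periodic: after a pre-period of length 1 it cycles with period 3.
For k ≥ 2, a(k) depends only on (k - 2) mod 3. (634 - 2) mod 3 = 2, so a(634) = a(4) = 4.

4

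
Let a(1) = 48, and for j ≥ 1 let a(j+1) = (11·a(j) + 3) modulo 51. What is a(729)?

33

Listing terms: a(1) = 48,  a(2) = 21,  a(3) = 30,  a(4) = 27,  a(5) = 45,  a(6) = 39,  a(7) = 24,  a(8) = 12,  a(9) = 33,  a(10) = 9,  a(11) = 0,  a(12) = 3,  a(13) = 36,  a(14) = 42,  a(15) = 6,  a(16) = 18,  a(17) = 48.
Since a(17) = a(1) = 48, the sequence is periodic with period 16.
(729 - 1) mod 16 = 8, so a(729) = a(9) = 33.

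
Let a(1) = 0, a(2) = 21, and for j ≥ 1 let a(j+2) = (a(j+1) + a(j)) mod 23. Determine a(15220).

We have a(1) = 0; a(2) = 21; a(3) = 21; a(4) = 19; a(5) = 17; a(6) = 13; a(7) = 7; a(8) = 20; a(9) = 4; a(10) = 1; a(11) = 5; a(12) = 6; a(13) = 11; a(14) = 17; a(15) = 5; a(16) = 22; a(17) = 4; a(18) = 3; a(19) = 7; a(20) = 10; a(21) = 17; a(22) = 4; a(23) = 21; a(24) = 2; a(25) = 0; a(26) = 2; a(27) = 2; a(28) = 4; a(29) = 6; a(30) = 10; a(31) = 16; a(32) = 3; a(33) = 19; a(34) = 22; a(35) = 18; a(36) = 17; a(37) = 12; a(38) = 6; a(39) = 18; a(40) = 1; a(41) = 19; a(42) = 20; a(43) = 16; a(44) = 13; a(45) = 6; a(46) = 19; a(47) = 2; a(48) = 21; a(49) = 0; a(50) = 21.
The sequence repeats with period 48.
So a(15220) = a(1 + ((15220-1) mod 48)) = a(4) = 19.

19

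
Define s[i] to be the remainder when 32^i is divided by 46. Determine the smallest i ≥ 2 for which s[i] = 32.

12

We have s[1] = 32,  s[2] = 12,  s[3] = 16,  s[4] = 6,  s[5] = 8,  s[6] = 26,  s[7] = 4,  s[8] = 36,  s[9] = 2,  s[10] = 18,  s[11] = 24,  s[12] = 32.
Since s[12] = s[1] = 32, the sequence is periodic with period 11.
The value 32 next appears (with i ≥ 2) at s[12].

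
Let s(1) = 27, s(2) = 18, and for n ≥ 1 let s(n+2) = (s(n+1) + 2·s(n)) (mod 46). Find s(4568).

2

Listing terms: s(1) = 27,  s(2) = 18,  s(3) = 26,  s(4) = 16,  s(5) = 22,  s(6) = 8,  s(7) = 6,  s(8) = 22,  s(9) = 34,  s(10) = 32,  s(11) = 8,  s(12) = 26,  s(13) = 42,  s(14) = 2,  s(15) = 40,  s(16) = 44,  s(17) = 32,  s(18) = 28,  s(19) = 0,  s(20) = 10,  s(21) = 10,  s(22) = 30,  s(23) = 4,  s(24) = 18,  s(25) = 26.
Since (s(24), s(25)) = (s(2), s(3)) = (18, 26) (two consecutive terms determine the rest), the sequence is eventually periodic: after a pre-period of length 1 it cycles with period 22.
For n ≥ 2, s(n) depends only on (n - 2) mod 22. (4568 - 2) mod 22 = 12, so s(4568) = s(14) = 2.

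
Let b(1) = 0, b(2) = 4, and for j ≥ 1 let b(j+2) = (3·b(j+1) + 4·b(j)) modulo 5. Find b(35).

4

Computing terms: b(1) = 0; b(2) = 4; b(3) = 2; b(4) = 2; b(5) = 4; b(6) = 0; b(7) = 1; b(8) = 3; b(9) = 3; b(10) = 1; b(11) = 0; b(12) = 4.
The sequence repeats with period 10.
(35 - 1) mod 10 = 4, so b(35) = b(5) = 4.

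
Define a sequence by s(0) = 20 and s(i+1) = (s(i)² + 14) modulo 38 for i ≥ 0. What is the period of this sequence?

4

We have s(0) = 20; s(1) = 34; s(2) = 30; s(3) = 2; s(4) = 18; s(5) = 34.
Since s(5) = s(1) = 34, the sequence is eventually periodic: after a pre-period of length 1 it cycles with period 4.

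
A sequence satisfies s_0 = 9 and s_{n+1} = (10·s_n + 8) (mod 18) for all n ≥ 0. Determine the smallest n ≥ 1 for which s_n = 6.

Computing terms: s_0 = 9, s_1 = 8, s_2 = 16, s_3 = 6, s_4 = 14, s_5 = 4, s_6 = 12, s_7 = 2, s_8 = 10, s_9 = 0, s_{10} = 8.
Since s_{10} = s_1 = 8, the sequence is eventually periodic: after a pre-period of length 1 it cycles with period 9.
The value 6 first appears (with n ≥ 1) at s_3.

3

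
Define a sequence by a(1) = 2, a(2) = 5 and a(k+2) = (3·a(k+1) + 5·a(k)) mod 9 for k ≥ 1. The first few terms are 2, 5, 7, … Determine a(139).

Listing terms: a(1) = 2,  a(2) = 5,  a(3) = 7,  a(4) = 1,  a(5) = 2,  a(6) = 2,  a(7) = 7,  a(8) = 4,  a(9) = 2,  a(10) = 8,  a(11) = 7,  a(12) = 7,  a(13) = 2,  a(14) = 5.
Since (a(13), a(14)) = (a(1), a(2)) = (2, 5) (two consecutive terms determine the rest), the sequence is periodic with period 12.
So a(139) = a(1 + ((139-1) mod 12)) = a(7) = 7.

7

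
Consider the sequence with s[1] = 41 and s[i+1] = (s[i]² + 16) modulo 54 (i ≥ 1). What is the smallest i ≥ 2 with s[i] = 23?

2

Computing terms: s[1] = 41, s[2] = 23, s[3] = 5, s[4] = 41.
The sequence repeats with period 3.
The value 23 first appears (with i ≥ 2) at s[2].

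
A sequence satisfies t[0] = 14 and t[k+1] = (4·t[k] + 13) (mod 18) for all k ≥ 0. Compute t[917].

7

t[0] = 14; t[1] = 15; t[2] = 1; t[3] = 17; t[4] = 9; t[5] = 13; t[6] = 11; t[7] = 3; t[8] = 7; t[9] = 5; t[10] = 15.
Since t[10] = t[1] = 15, the sequence is eventually periodic: after a pre-period of length 1 it cycles with period 9.
For k ≥ 1, t[k] depends only on (k - 1) mod 9. (917 - 1) mod 9 = 7, so t[917] = t[8] = 7.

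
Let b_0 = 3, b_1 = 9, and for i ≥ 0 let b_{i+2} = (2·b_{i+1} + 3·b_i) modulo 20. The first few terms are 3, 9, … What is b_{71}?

b_0 = 3; b_1 = 9; b_2 = 7; b_3 = 1; b_4 = 3; b_5 = 9.
Since (b_4, b_5) = (b_0, b_1) = (3, 9) (two consecutive terms determine the rest), the sequence is periodic with period 4.
So b_{71} = b_{0 + ((71-0) mod 4)} = b_3 = 1.

1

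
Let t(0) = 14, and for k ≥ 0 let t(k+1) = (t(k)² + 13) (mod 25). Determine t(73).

Computing terms: t(0) = 14,  t(1) = 9,  t(2) = 19,  t(3) = 24,  t(4) = 14.
The sequence repeats with period 4.
(73 - 0) mod 4 = 1, so t(73) = t(1) = 9.

9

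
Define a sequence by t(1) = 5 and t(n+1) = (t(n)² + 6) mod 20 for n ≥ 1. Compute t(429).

We have t(1) = 5,  t(2) = 11,  t(3) = 7,  t(4) = 15,  t(5) = 11.
Since t(5) = t(2) = 11, the sequence is eventually periodic: after a pre-period of length 1 it cycles with period 3.
For n ≥ 2, t(n) depends only on (n - 2) mod 3. (429 - 2) mod 3 = 1, so t(429) = t(3) = 7.

7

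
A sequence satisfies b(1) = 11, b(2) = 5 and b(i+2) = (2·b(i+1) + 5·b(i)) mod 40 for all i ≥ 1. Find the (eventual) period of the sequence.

4

Computing terms: b(1) = 11,  b(2) = 5,  b(3) = 25,  b(4) = 35,  b(5) = 35,  b(6) = 5,  b(7) = 25.
Since (b(6), b(7)) = (b(2), b(3)) = (5, 25) (two consecutive terms determine the rest), the sequence is eventually periodic: after a pre-period of length 1 it cycles with period 4.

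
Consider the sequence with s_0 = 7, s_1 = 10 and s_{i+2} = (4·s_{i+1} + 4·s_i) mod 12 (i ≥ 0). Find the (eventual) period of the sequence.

8

Computing terms: s_0 = 7, s_1 = 10, s_2 = 8, s_3 = 0, s_4 = 8, s_5 = 8, s_6 = 4, s_7 = 0, s_8 = 4, s_9 = 4, s_{10} = 8, s_{11} = 0.
Since (s_{10}, s_{11}) = (s_2, s_3) = (8, 0) (two consecutive terms determine the rest), the sequence is eventually periodic: after a pre-period of length 2 it cycles with period 8.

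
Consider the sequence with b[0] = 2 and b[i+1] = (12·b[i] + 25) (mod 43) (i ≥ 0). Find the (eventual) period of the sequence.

Computing terms: b[0] = 2, b[1] = 6, b[2] = 11, b[3] = 28, b[4] = 17, b[5] = 14, b[6] = 21, b[7] = 19, b[8] = 38, b[9] = 8, b[10] = 35, b[11] = 15, b[12] = 33, b[13] = 34, b[14] = 3, b[15] = 18, b[16] = 26, b[17] = 36, b[18] = 27, b[19] = 5, b[20] = 42, b[21] = 13, b[22] = 9, b[23] = 4, b[24] = 30, b[25] = 41, b[26] = 1, b[27] = 37, b[28] = 39, b[29] = 20, b[30] = 7, b[31] = 23, b[32] = 0, b[33] = 25, b[34] = 24, b[35] = 12, b[36] = 40, b[37] = 32, b[38] = 22, b[39] = 31, b[40] = 10, b[41] = 16, b[42] = 2.
The sequence repeats with period 42.

42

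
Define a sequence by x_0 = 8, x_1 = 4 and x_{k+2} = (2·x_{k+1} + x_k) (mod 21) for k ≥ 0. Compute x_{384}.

Listing terms: x_0 = 8,  x_1 = 4,  x_2 = 16,  x_3 = 15,  x_4 = 4,  x_5 = 2,  x_6 = 8,  x_7 = 18,  x_8 = 2,  x_9 = 1,  x_{10} = 4,  x_{11} = 9,  x_{12} = 1,  x_{13} = 11,  x_{14} = 2,  x_{15} = 15,  x_{16} = 11,  x_{17} = 16,  x_{18} = 1,  x_{19} = 18,  x_{20} = 16,  x_{21} = 8,  x_{22} = 11,  x_{23} = 9,  x_{24} = 8,  x_{25} = 4.
The sequence repeats with period 24.
So x_{384} = x_{0 + ((384-0) mod 24)} = x_0 = 8.

8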